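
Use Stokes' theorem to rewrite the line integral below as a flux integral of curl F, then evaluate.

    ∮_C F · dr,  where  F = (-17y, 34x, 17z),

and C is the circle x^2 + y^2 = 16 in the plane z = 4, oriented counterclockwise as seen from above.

Let S be the flat disk x^2 + y^2 ≤ 16 in the plane z = 4, with upward unit normal n̂ = ẑ. By Stokes' theorem,

    ∮_C F · dr = ∬_S (∇ × F) · n̂ dS = ∬_D (curl F)_z dA,

where D is the disk x^2 + y^2 ≤ 16.

Compute the curl of F = (-17y, 34x, 17z):
    (∇ × F)_x = ∂F_z/∂y - ∂F_y/∂z = 0,
    (∇ × F)_y = ∂F_x/∂z - ∂F_z/∂x = 0,
    (∇ × F)_z = ∂F_y/∂x - ∂F_x/∂y = 51.

On z = 4, (curl F)_z = 51.

Convert to polar (x = r cos θ, y = r sin θ, dA = r dr dθ); the integrand becomes 51, so

    ∬_D (curl F)_z dA = ∫_0^{2π} ∫_0^{4} (51) · r dr dθ.

Inner (r from 0 to 4): 408.
Outer (θ from 0 to 2π): 816π.

Therefore ∮_C F · dr = 816π.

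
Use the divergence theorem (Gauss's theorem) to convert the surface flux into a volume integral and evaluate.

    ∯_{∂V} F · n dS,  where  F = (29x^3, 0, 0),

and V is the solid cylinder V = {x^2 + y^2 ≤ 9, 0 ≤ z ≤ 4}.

By the divergence theorem,

    ∯_{∂V} F · n dS = ∭_V (∇ · F) dV.

Compute the divergence:
    ∇ · F = ∂F_x/∂x + ∂F_y/∂y + ∂F_z/∂z = 87x^2 + 0 + 0 = 87x^2.

In cylindrical coordinates, x = r cos(θ), y = r sin(θ), z = z, dV = r dr dθ dz, with 0 ≤ r ≤ 3, 0 ≤ θ ≤ 2π, 0 ≤ z ≤ 4.

The integrand, after substitution and multiplying by the volume element, becomes (87r^2cos(θ)^2) · r, so

    ∭_V (∇·F) dV = ∫_0^{2π} ∫_0^{3} ∫_0^{4} (87r^2cos(θ)^2) · r dz dr dθ.

Inner (z from 0 to 4): 348r^3cos(θ)^2.
Middle (r from 0 to 3): 7047cos(θ)^2.
Outer (θ from 0 to 2π): 7047π.

Therefore ∯_{∂V} F · n dS = 7047π.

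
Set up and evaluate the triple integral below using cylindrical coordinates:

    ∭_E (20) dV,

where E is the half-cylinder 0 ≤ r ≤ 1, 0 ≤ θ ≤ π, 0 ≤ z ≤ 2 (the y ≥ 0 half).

In cylindrical coordinates, x = r cos(θ), y = r sin(θ), z = z, and dV = r dr dθ dz.

The integrand becomes 20, so

    ∭_E (20) dV = ∫_{0}^{π} ∫_{0}^{1} ∫_{0}^{2} (20) · r dz dr dθ.

Inner (z): 40r.
Middle (r from 0 to 1): 20.
Outer (θ): 20π.

Therefore the triple integral equals 20π.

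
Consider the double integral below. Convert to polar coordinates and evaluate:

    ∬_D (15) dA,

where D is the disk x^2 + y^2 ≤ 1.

The region D is 0 ≤ r ≤ 1, 0 ≤ θ ≤ 2π in polar coordinates, where x = r cos(θ), y = r sin(θ), and dA = r dr dθ.

Under the substitution, the integrand becomes 15, so

    ∬_D (15) dA = ∫_{0}^{2π} ∫_{0}^{1} (15) · r dr dθ.

Inner integral (in r): ∫_{0}^{1} (15) · r dr = 15/2.

Outer integral (in θ): ∫_{0}^{2π} (15/2) dθ = 15π.

Therefore ∬_D (15) dA = 15π.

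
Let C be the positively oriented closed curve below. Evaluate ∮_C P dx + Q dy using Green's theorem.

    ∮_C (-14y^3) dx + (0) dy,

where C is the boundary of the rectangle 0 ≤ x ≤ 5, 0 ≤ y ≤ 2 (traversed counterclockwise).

Green's theorem converts the closed line integral into a double integral over the enclosed region D:

    ∮_C P dx + Q dy = ∬_D (∂Q/∂x - ∂P/∂y) dA.

Here P = -14y^3, Q = 0, so

    ∂Q/∂x = 0,    ∂P/∂y = -42y^2,
    ∂Q/∂x - ∂P/∂y = 42y^2.

D is the region 0 ≤ x ≤ 5, 0 ≤ y ≤ 2. Evaluating the double integral:

    ∬_D (42y^2) dA = ∫_0^{5} ∫_0^{2} (42y^2) dy dx.

Inner (y from 0 to 2): 112.
Outer (x from 0 to 5): 560.

Therefore ∮_C P dx + Q dy = 560.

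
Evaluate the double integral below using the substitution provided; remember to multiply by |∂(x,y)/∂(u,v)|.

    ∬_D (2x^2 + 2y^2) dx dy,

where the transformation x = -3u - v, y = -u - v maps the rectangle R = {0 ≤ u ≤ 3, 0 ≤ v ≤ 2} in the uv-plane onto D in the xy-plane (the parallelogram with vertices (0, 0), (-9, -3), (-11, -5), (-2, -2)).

Compute the Jacobian determinant of (x, y) with respect to (u, v):

    ∂(x,y)/∂(u,v) = | -3  -1 | = (-3)(-1) - (-1)(-1) = 2.
                   | -1  -1 |

Its absolute value is |J| = 2 (the area scaling factor).

Substituting x = -3u - v, y = -u - v into the integrand,

    2x^2 + 2y^2 → 20u^2 + 16u v + 4v^2,

so the integral becomes

    ∬_R (20u^2 + 16u v + 4v^2) · |J| du dv = ∫_0^3 ∫_0^2 (40u^2 + 32u v + 8v^2) dv du.

Inner (v): 80u^2 + 64u + 64/3.
Outer (u): 1072.

Therefore ∬_D (2x^2 + 2y^2) dx dy = 1072.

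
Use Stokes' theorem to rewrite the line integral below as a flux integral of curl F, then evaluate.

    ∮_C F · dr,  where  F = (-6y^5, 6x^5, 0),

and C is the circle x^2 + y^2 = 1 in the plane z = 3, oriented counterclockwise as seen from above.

Let S be the flat disk x^2 + y^2 ≤ 1 in the plane z = 3, with upward unit normal n̂ = ẑ. By Stokes' theorem,

    ∮_C F · dr = ∬_S (∇ × F) · n̂ dS = ∬_D (curl F)_z dA,

where D is the disk x^2 + y^2 ≤ 1.

Compute the curl of F = (-6y^5, 6x^5, 0):
    (∇ × F)_x = ∂F_z/∂y - ∂F_y/∂z = 0,
    (∇ × F)_y = ∂F_x/∂z - ∂F_z/∂x = 0,
    (∇ × F)_z = ∂F_y/∂x - ∂F_x/∂y = 30x^4 + 30y^4.

On z = 3, (curl F)_z = 30x^4 + 30y^4.

Convert to polar (x = r cos θ, y = r sin θ, dA = r dr dθ); the integrand becomes 30r^4(sin(θ)^4 + cos(θ)^4), so

    ∬_D (curl F)_z dA = ∫_0^{2π} ∫_0^{1} (30r^4(sin(θ)^4 + cos(θ)^4)) · r dr dθ.

Inner (r from 0 to 1): 5sin(θ)^4 + 5cos(θ)^4.
Outer (θ from 0 to 2π): 15π/2.

Therefore ∮_C F · dr = 15π/2.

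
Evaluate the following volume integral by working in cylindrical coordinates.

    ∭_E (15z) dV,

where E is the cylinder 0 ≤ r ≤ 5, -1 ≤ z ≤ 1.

In cylindrical coordinates, x = r cos(θ), y = r sin(θ), z = z, and dV = r dr dθ dz.

The integrand becomes 15z, so

    ∭_E (15z) dV = ∫_{0}^{2π} ∫_{0}^{5} ∫_{-1}^{1} (15z) · r dz dr dθ.

Inner (z): 0.
Middle (r from 0 to 5): 0.
Outer (θ): 0.

Therefore the triple integral equals 0.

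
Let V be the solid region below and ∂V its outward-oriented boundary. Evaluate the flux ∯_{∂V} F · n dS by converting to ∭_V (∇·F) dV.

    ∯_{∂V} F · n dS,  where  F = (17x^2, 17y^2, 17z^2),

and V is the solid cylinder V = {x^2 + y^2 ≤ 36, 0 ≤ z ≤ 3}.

By the divergence theorem,

    ∯_{∂V} F · n dS = ∭_V (∇ · F) dV.

Compute the divergence:
    ∇ · F = ∂F_x/∂x + ∂F_y/∂y + ∂F_z/∂z = 34x + 34y + 34z.

In cylindrical coordinates, x = r cos(θ), y = r sin(θ), z = z, dV = r dr dθ dz, with 0 ≤ r ≤ 6, 0 ≤ θ ≤ 2π, 0 ≤ z ≤ 3.

The integrand, after substitution and multiplying by the volume element, becomes (34sqrt(2)r sin(θ + π/4) + 34z) · r, so

    ∭_V (∇·F) dV = ∫_0^{2π} ∫_0^{6} ∫_0^{3} (34sqrt(2)r sin(θ + π/4) + 34z) · r dz dr dθ.

Inner (z from 0 to 3): 51r (2sqrt(2)r sin(θ + π/4) + 3).
Middle (r from 0 to 6): 7344sqrt(2)sin(θ + π/4) + 2754.
Outer (θ from 0 to 2π): 5508π.

Therefore ∯_{∂V} F · n dS = 5508π.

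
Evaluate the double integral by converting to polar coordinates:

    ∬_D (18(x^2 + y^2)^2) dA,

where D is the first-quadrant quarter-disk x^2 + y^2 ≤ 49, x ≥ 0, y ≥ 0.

The region D is 0 ≤ r ≤ 7, 0 ≤ θ ≤ π/2 in polar coordinates, where x = r cos(θ), y = r sin(θ), and dA = r dr dθ.

Under the substitution, the integrand becomes 18r^4, so

    ∬_D (18(x^2 + y^2)^2) dA = ∫_{0}^{π/2} ∫_{0}^{7} (18r^4) · r dr dθ.

Inner integral (in r): ∫_{0}^{7} (18r^4) · r dr = 352947.

Outer integral (in θ): ∫_{0}^{π/2} (352947) dθ = 352947π/2.

Therefore ∬_D (18(x^2 + y^2)^2) dA = 352947π/2.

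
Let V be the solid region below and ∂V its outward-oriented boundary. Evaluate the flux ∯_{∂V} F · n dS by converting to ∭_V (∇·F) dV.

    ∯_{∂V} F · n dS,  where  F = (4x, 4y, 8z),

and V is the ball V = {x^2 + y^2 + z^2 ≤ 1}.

By the divergence theorem,

    ∯_{∂V} F · n dS = ∭_V (∇ · F) dV.

Compute the divergence:
    ∇ · F = ∂F_x/∂x + ∂F_y/∂y + ∂F_z/∂z = 4 + 4 + 8 = 16.

In spherical coordinates, x = ρ sin(φ) cos(θ), y = ρ sin(φ) sin(θ), z = ρ cos(φ), dV = ρ^2 sin(φ) dρ dφ dθ, with 0 ≤ ρ ≤ 1, 0 ≤ φ ≤ π, 0 ≤ θ ≤ 2π.

The integrand, after substitution and multiplying by the volume element, becomes (16) · ρ^2 sin(φ), so

    ∭_V (∇·F) dV = ∫_0^{2π} ∫_0^{π} ∫_0^{1} (16) · ρ^2 sin(φ) dρ dφ dθ.

Inner (ρ from 0 to 1): 16sin(φ)/3.
Middle (φ from 0 to π): 32/3.
Outer (θ from 0 to 2π): 64π/3.

Therefore ∯_{∂V} F · n dS = 64π/3.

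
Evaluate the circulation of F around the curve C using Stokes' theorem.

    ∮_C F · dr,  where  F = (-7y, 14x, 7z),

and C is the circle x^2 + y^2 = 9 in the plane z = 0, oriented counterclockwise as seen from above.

Let S be the flat disk x^2 + y^2 ≤ 9 in the plane z = 0, with upward unit normal n̂ = ẑ. By Stokes' theorem,

    ∮_C F · dr = ∬_S (∇ × F) · n̂ dS = ∬_D (curl F)_z dA,

where D is the disk x^2 + y^2 ≤ 9.

Compute the curl of F = (-7y, 14x, 7z):
    (∇ × F)_x = ∂F_z/∂y - ∂F_y/∂z = 0,
    (∇ × F)_y = ∂F_x/∂z - ∂F_z/∂x = 0,
    (∇ × F)_z = ∂F_y/∂x - ∂F_x/∂y = 21.

On z = 0, (curl F)_z = 21.

Convert to polar (x = r cos θ, y = r sin θ, dA = r dr dθ); the integrand becomes 21, so

    ∬_D (curl F)_z dA = ∫_0^{2π} ∫_0^{3} (21) · r dr dθ.

Inner (r from 0 to 3): 189/2.
Outer (θ from 0 to 2π): 189π.

Therefore ∮_C F · dr = 189π.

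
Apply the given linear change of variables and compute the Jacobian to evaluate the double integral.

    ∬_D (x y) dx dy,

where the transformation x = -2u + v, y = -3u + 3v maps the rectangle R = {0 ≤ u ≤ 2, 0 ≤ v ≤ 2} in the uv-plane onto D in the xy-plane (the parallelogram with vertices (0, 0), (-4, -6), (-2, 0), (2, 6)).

Compute the Jacobian determinant of (x, y) with respect to (u, v):

    ∂(x,y)/∂(u,v) = | -2  1 | = (-2)(3) - (1)(-3) = -3.
                   | -3  3 |

Its absolute value is |J| = 3 (the area scaling factor).

Substituting x = -2u + v, y = -3u + 3v into the integrand,

    x y → 6u^2 - 9u v + 3v^2,

so the integral becomes

    ∬_R (6u^2 - 9u v + 3v^2) · |J| du dv = ∫_0^2 ∫_0^2 (18u^2 - 27u v + 9v^2) dv du.

Inner (v): 36u^2 - 54u + 24.
Outer (u): 36.

Therefore ∬_D (x y) dx dy = 36.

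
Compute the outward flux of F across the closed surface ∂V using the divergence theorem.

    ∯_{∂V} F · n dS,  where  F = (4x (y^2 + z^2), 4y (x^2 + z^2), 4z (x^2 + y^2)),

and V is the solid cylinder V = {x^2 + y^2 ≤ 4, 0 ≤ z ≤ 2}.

By the divergence theorem,

    ∯_{∂V} F · n dS = ∭_V (∇ · F) dV.

Compute the divergence:
    ∇ · F = ∂F_x/∂x + ∂F_y/∂y + ∂F_z/∂z = 4y^2 + 4z^2 + 4x^2 + 4z^2 + 4x^2 + 4y^2 = 8x^2 + 8y^2 + 8z^2.

In cylindrical coordinates, x = r cos(θ), y = r sin(θ), z = z, dV = r dr dθ dz, with 0 ≤ r ≤ 2, 0 ≤ θ ≤ 2π, 0 ≤ z ≤ 2.

The integrand, after substitution and multiplying by the volume element, becomes (8r^2 + 8z^2) · r, so

    ∭_V (∇·F) dV = ∫_0^{2π} ∫_0^{2} ∫_0^{2} (8r^2 + 8z^2) · r dz dr dθ.

Inner (z from 0 to 2): 16r (r^2 + 4/3).
Middle (r from 0 to 2): 320/3.
Outer (θ from 0 to 2π): 640π/3.

Therefore ∯_{∂V} F · n dS = 640π/3.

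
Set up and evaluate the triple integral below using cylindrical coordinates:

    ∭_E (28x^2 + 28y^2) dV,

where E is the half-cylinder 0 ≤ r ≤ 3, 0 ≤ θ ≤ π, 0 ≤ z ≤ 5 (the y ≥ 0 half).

In cylindrical coordinates, x = r cos(θ), y = r sin(θ), z = z, and dV = r dr dθ dz.

The integrand becomes 28r^2, so

    ∭_E (28x^2 + 28y^2) dV = ∫_{0}^{π} ∫_{0}^{3} ∫_{0}^{5} (28r^2) · r dz dr dθ.

Inner (z): 140r^3.
Middle (r from 0 to 3): 2835.
Outer (θ): 2835π.

Therefore the triple integral equals 2835π.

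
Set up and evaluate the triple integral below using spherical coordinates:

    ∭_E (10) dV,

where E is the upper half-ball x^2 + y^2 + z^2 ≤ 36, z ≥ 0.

In spherical coordinates, x = ρ sin(φ) cos(θ), y = ρ sin(φ) sin(θ), z = ρ cos(φ), and dV = ρ^2 sin(φ) dρ dφ dθ.

The integrand becomes 10, so

    ∭_E (10) dV = ∫_{0}^{2π} ∫_{0}^{π/2} ∫_{0}^{6} (10) · ρ^2 sin(φ) dρ dφ dθ.

Inner (ρ): 720sin(φ).
Middle (φ): 720.
Outer (θ): 1440π.

Therefore the triple integral equals 1440π.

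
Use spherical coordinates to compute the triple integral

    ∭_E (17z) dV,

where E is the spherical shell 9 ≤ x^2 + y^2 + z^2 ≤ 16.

In spherical coordinates, x = ρ sin(φ) cos(θ), y = ρ sin(φ) sin(θ), z = ρ cos(φ), and dV = ρ^2 sin(φ) dρ dφ dθ.

The integrand becomes 17ρ cos(φ), so

    ∭_E (17z) dV = ∫_{0}^{2π} ∫_{0}^{π} ∫_{3}^{4} (17ρ cos(φ)) · ρ^2 sin(φ) dρ dφ dθ.

Inner (ρ): 2975sin(2φ)/8.
Middle (φ): 0.
Outer (θ): 0.

Therefore the triple integral equals 0.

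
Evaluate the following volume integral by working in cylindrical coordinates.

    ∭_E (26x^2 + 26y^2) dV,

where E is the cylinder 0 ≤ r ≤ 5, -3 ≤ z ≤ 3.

In cylindrical coordinates, x = r cos(θ), y = r sin(θ), z = z, and dV = r dr dθ dz.

The integrand becomes 26r^2, so

    ∭_E (26x^2 + 26y^2) dV = ∫_{0}^{2π} ∫_{0}^{5} ∫_{-3}^{3} (26r^2) · r dz dr dθ.

Inner (z): 156r^3.
Middle (r from 0 to 5): 24375.
Outer (θ): 48750π.

Therefore the triple integral equals 48750π.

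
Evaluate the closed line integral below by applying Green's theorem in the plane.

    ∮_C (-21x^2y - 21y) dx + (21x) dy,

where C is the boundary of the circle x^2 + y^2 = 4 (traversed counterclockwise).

Green's theorem converts the closed line integral into a double integral over the enclosed region D:

    ∮_C P dx + Q dy = ∬_D (∂Q/∂x - ∂P/∂y) dA.

Here P = -21x^2y - 21y, Q = 21x, so

    ∂Q/∂x = 21,    ∂P/∂y = -21x^2 - 21,
    ∂Q/∂x - ∂P/∂y = 21x^2 + 42.

D is the region x^2 + y^2 ≤ 4. Evaluating the double integral:

In polar coordinates (x = r cos θ, y = r sin θ, dA = r dr dθ) the integrand becomes 21r^2cos(θ)^2 + 42, so

    ∬_D (21x^2 + 42) dA = ∫_0^{2π} ∫_0^{2} (21r^2cos(θ)^2 + 42) · r dr dθ.

Inner (r from 0 to 2): 84cos(θ)^2 + 84.
Outer (θ from 0 to 2π): 252π.

Therefore ∮_C P dx + Q dy = 252π.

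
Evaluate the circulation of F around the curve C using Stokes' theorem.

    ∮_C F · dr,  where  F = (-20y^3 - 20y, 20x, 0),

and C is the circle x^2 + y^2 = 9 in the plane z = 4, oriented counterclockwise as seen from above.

Let S be the flat disk x^2 + y^2 ≤ 9 in the plane z = 4, with upward unit normal n̂ = ẑ. By Stokes' theorem,

    ∮_C F · dr = ∬_S (∇ × F) · n̂ dS = ∬_D (curl F)_z dA,

where D is the disk x^2 + y^2 ≤ 9.

Compute the curl of F = (-20y^3 - 20y, 20x, 0):
    (∇ × F)_x = ∂F_z/∂y - ∂F_y/∂z = 0,
    (∇ × F)_y = ∂F_x/∂z - ∂F_z/∂x = 0,
    (∇ × F)_z = ∂F_y/∂x - ∂F_x/∂y = 60y^2 + 40.

On z = 4, (curl F)_z = 60y^2 + 40.

Convert to polar (x = r cos θ, y = r sin θ, dA = r dr dθ); the integrand becomes 60r^2sin(θ)^2 + 40, so

    ∬_D (curl F)_z dA = ∫_0^{2π} ∫_0^{3} (60r^2sin(θ)^2 + 40) · r dr dθ.

Inner (r from 0 to 3): 1215sin(θ)^2 + 180.
Outer (θ from 0 to 2π): 1575π.

Therefore ∮_C F · dr = 1575π.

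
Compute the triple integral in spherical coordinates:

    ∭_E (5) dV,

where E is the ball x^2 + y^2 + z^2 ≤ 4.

In spherical coordinates, x = ρ sin(φ) cos(θ), y = ρ sin(φ) sin(θ), z = ρ cos(φ), and dV = ρ^2 sin(φ) dρ dφ dθ.

The integrand becomes 5, so

    ∭_E (5) dV = ∫_{0}^{2π} ∫_{0}^{π} ∫_{0}^{2} (5) · ρ^2 sin(φ) dρ dφ dθ.

Inner (ρ): 40sin(φ)/3.
Middle (φ): 80/3.
Outer (θ): 160π/3.

Therefore the triple integral equals 160π/3.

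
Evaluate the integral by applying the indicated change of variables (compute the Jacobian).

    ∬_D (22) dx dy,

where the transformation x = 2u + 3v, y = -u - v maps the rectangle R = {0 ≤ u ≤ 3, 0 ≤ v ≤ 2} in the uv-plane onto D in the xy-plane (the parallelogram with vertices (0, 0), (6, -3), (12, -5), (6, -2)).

Compute the Jacobian determinant of (x, y) with respect to (u, v):

    ∂(x,y)/∂(u,v) = | 2  3 | = (2)(-1) - (3)(-1) = 1.
                   | -1  -1 |

Its absolute value is |J| = 1 (the area scaling factor).

Substituting x = 2u + 3v, y = -u - v into the integrand,

    22 → 22,

so the integral becomes

    ∬_R (22) · |J| du dv = ∫_0^3 ∫_0^2 (22) dv du.

Inner (v): 44.
Outer (u): 132.

Therefore ∬_D (22) dx dy = 132.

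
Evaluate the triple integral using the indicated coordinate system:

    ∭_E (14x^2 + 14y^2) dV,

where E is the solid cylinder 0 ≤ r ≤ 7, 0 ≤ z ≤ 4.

In cylindrical coordinates, x = r cos(θ), y = r sin(θ), z = z, and dV = r dr dθ dz.

The integrand becomes 14r^2, so

    ∭_E (14x^2 + 14y^2) dV = ∫_{0}^{2π} ∫_{0}^{7} ∫_{0}^{4} (14r^2) · r dz dr dθ.

Inner (z): 56r^3.
Middle (r from 0 to 7): 33614.
Outer (θ): 67228π.

Therefore the triple integral equals 67228π.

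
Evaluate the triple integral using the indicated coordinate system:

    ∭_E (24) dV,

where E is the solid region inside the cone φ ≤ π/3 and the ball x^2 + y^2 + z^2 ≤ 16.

In spherical coordinates, x = ρ sin(φ) cos(θ), y = ρ sin(φ) sin(θ), z = ρ cos(φ), and dV = ρ^2 sin(φ) dρ dφ dθ.

The integrand becomes 24, so

    ∭_E (24) dV = ∫_{0}^{2π} ∫_{0}^{π/3} ∫_{0}^{4} (24) · ρ^2 sin(φ) dρ dφ dθ.

Inner (ρ): 512sin(φ).
Middle (φ): 256.
Outer (θ): 512π.

Therefore the triple integral equals 512π.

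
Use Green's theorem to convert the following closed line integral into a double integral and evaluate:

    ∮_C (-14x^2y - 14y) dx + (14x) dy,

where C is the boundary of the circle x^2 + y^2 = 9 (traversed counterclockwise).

Green's theorem converts the closed line integral into a double integral over the enclosed region D:

    ∮_C P dx + Q dy = ∬_D (∂Q/∂x - ∂P/∂y) dA.

Here P = -14x^2y - 14y, Q = 14x, so

    ∂Q/∂x = 14,    ∂P/∂y = -14x^2 - 14,
    ∂Q/∂x - ∂P/∂y = 14x^2 + 28.

D is the region x^2 + y^2 ≤ 9. Evaluating the double integral:

In polar coordinates (x = r cos θ, y = r sin θ, dA = r dr dθ) the integrand becomes 14r^2cos(θ)^2 + 28, so

    ∬_D (14x^2 + 28) dA = ∫_0^{2π} ∫_0^{3} (14r^2cos(θ)^2 + 28) · r dr dθ.

Inner (r from 0 to 3): 567cos(θ)^2/2 + 126.
Outer (θ from 0 to 2π): 1071π/2.

Therefore ∮_C P dx + Q dy = 1071π/2.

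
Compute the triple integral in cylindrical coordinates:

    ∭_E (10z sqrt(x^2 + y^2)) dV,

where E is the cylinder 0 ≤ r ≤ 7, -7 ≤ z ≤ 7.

In cylindrical coordinates, x = r cos(θ), y = r sin(θ), z = z, and dV = r dr dθ dz.

The integrand becomes 10r z, so

    ∭_E (10z sqrt(x^2 + y^2)) dV = ∫_{0}^{2π} ∫_{0}^{7} ∫_{-7}^{7} (10r z) · r dz dr dθ.

Inner (z): 0.
Middle (r from 0 to 7): 0.
Outer (θ): 0.

Therefore the triple integral equals 0.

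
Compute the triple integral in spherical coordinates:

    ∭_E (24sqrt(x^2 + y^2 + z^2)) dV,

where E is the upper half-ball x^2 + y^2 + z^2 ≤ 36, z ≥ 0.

In spherical coordinates, x = ρ sin(φ) cos(θ), y = ρ sin(φ) sin(θ), z = ρ cos(φ), and dV = ρ^2 sin(φ) dρ dφ dθ.

The integrand becomes 24ρ, so

    ∭_E (24sqrt(x^2 + y^2 + z^2)) dV = ∫_{0}^{2π} ∫_{0}^{π/2} ∫_{0}^{6} (24ρ) · ρ^2 sin(φ) dρ dφ dθ.

Inner (ρ): 7776sin(φ).
Middle (φ): 7776.
Outer (θ): 15552π.

Therefore the triple integral equals 15552π.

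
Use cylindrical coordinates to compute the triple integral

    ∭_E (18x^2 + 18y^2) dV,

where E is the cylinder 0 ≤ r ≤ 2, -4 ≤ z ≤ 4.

In cylindrical coordinates, x = r cos(θ), y = r sin(θ), z = z, and dV = r dr dθ dz.

The integrand becomes 18r^2, so

    ∭_E (18x^2 + 18y^2) dV = ∫_{0}^{2π} ∫_{0}^{2} ∫_{-4}^{4} (18r^2) · r dz dr dθ.

Inner (z): 144r^3.
Middle (r from 0 to 2): 576.
Outer (θ): 1152π.

Therefore the triple integral equals 1152π.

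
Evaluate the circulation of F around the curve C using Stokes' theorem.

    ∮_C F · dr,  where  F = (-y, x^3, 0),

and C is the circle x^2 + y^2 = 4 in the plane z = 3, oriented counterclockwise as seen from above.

Let S be the flat disk x^2 + y^2 ≤ 4 in the plane z = 3, with upward unit normal n̂ = ẑ. By Stokes' theorem,

    ∮_C F · dr = ∬_S (∇ × F) · n̂ dS = ∬_D (curl F)_z dA,

where D is the disk x^2 + y^2 ≤ 4.

Compute the curl of F = (-y, x^3, 0):
    (∇ × F)_x = ∂F_z/∂y - ∂F_y/∂z = 0,
    (∇ × F)_y = ∂F_x/∂z - ∂F_z/∂x = 0,
    (∇ × F)_z = ∂F_y/∂x - ∂F_x/∂y = 3x^2 + 1.

On z = 3, (curl F)_z = 3x^2 + 1.

Convert to polar (x = r cos θ, y = r sin θ, dA = r dr dθ); the integrand becomes 3r^2cos(θ)^2 + 1, so

    ∬_D (curl F)_z dA = ∫_0^{2π} ∫_0^{2} (3r^2cos(θ)^2 + 1) · r dr dθ.

Inner (r from 0 to 2): 12cos(θ)^2 + 2.
Outer (θ from 0 to 2π): 16π.

Therefore ∮_C F · dr = 16π.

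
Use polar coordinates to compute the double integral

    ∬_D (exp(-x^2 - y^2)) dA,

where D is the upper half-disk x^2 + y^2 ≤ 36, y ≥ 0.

The region D is 0 ≤ r ≤ 6, 0 ≤ θ ≤ π in polar coordinates, where x = r cos(θ), y = r sin(θ), and dA = r dr dθ.

Under the substitution, the integrand becomes exp(-r^2), so

    ∬_D (exp(-x^2 - y^2)) dA = ∫_{0}^{π} ∫_{0}^{6} (exp(-r^2)) · r dr dθ.

Inner integral (in r): ∫_{0}^{6} (exp(-r^2)) · r dr = -(1 - exp(36))exp(-36)/2.

Outer integral (in θ): ∫_{0}^{π} (-(1 - exp(36))exp(-36)/2) dθ = -π exp(-36)/2 + π/2.

Therefore ∬_D (exp(-x^2 - y^2)) dA = -π exp(-36)/2 + π/2.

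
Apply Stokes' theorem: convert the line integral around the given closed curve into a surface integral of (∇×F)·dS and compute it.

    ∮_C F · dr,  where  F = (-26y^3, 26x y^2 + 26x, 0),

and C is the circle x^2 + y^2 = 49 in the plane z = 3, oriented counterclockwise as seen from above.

Let S be the flat disk x^2 + y^2 ≤ 49 in the plane z = 3, with upward unit normal n̂ = ẑ. By Stokes' theorem,

    ∮_C F · dr = ∬_S (∇ × F) · n̂ dS = ∬_D (curl F)_z dA,

where D is the disk x^2 + y^2 ≤ 49.

Compute the curl of F = (-26y^3, 26x y^2 + 26x, 0):
    (∇ × F)_x = ∂F_z/∂y - ∂F_y/∂z = 0,
    (∇ × F)_y = ∂F_x/∂z - ∂F_z/∂x = 0,
    (∇ × F)_z = ∂F_y/∂x - ∂F_x/∂y = 104y^2 + 26.

On z = 3, (curl F)_z = 104y^2 + 26.

Convert to polar (x = r cos θ, y = r sin θ, dA = r dr dθ); the integrand becomes 104r^2sin(θ)^2 + 26, so

    ∬_D (curl F)_z dA = ∫_0^{2π} ∫_0^{7} (104r^2sin(θ)^2 + 26) · r dr dθ.

Inner (r from 0 to 7): 62426sin(θ)^2 + 637.
Outer (θ from 0 to 2π): 63700π.

Therefore ∮_C F · dr = 63700π.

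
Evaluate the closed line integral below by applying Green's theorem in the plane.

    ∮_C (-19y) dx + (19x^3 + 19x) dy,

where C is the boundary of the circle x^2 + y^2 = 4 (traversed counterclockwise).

Green's theorem converts the closed line integral into a double integral over the enclosed region D:

    ∮_C P dx + Q dy = ∬_D (∂Q/∂x - ∂P/∂y) dA.

Here P = -19y, Q = 19x^3 + 19x, so

    ∂Q/∂x = 57x^2 + 19,    ∂P/∂y = -19,
    ∂Q/∂x - ∂P/∂y = 57x^2 + 38.

D is the region x^2 + y^2 ≤ 4. Evaluating the double integral:

In polar coordinates (x = r cos θ, y = r sin θ, dA = r dr dθ) the integrand becomes 57r^2cos(θ)^2 + 38, so

    ∬_D (57x^2 + 38) dA = ∫_0^{2π} ∫_0^{2} (57r^2cos(θ)^2 + 38) · r dr dθ.

Inner (r from 0 to 2): 228cos(θ)^2 + 76.
Outer (θ from 0 to 2π): 380π.

Therefore ∮_C P dx + Q dy = 380π.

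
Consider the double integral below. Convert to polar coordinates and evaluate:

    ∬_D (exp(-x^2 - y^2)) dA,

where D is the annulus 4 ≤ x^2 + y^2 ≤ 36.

The region D is 2 ≤ r ≤ 6, 0 ≤ θ ≤ 2π in polar coordinates, where x = r cos(θ), y = r sin(θ), and dA = r dr dθ.

Under the substitution, the integrand becomes exp(-r^2), so

    ∬_D (exp(-x^2 - y^2)) dA = ∫_{0}^{2π} ∫_{2}^{6} (exp(-r^2)) · r dr dθ.

Inner integral (in r): ∫_{2}^{6} (exp(-r^2)) · r dr = -(1 - exp(32))exp(-36)/2.

Outer integral (in θ): ∫_{0}^{2π} (-(1 - exp(32))exp(-36)/2) dθ = -π (1 - exp(32))exp(-36).

Therefore ∬_D (exp(-x^2 - y^2)) dA = -π (1 - exp(32))exp(-36).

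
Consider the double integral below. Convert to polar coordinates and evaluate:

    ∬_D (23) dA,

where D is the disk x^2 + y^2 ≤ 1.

The region D is 0 ≤ r ≤ 1, 0 ≤ θ ≤ 2π in polar coordinates, where x = r cos(θ), y = r sin(θ), and dA = r dr dθ.

Under the substitution, the integrand becomes 23, so

    ∬_D (23) dA = ∫_{0}^{2π} ∫_{0}^{1} (23) · r dr dθ.

Inner integral (in r): ∫_{0}^{1} (23) · r dr = 23/2.

Outer integral (in θ): ∫_{0}^{2π} (23/2) dθ = 23π.

Therefore ∬_D (23) dA = 23π.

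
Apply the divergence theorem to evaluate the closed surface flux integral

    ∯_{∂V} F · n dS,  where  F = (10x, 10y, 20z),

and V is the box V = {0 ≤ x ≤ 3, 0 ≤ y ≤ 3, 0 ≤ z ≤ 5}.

By the divergence theorem,

    ∯_{∂V} F · n dS = ∭_V (∇ · F) dV.

Compute the divergence:
    ∇ · F = ∂F_x/∂x + ∂F_y/∂y + ∂F_z/∂z = 10 + 10 + 20 = 40.

V is a rectangular box, so dV = dx dy dz with 0 ≤ x ≤ 3, 0 ≤ y ≤ 3, 0 ≤ z ≤ 5.

Integrate (40) over V as an iterated integral:

    ∭_V (∇·F) dV = ∫_0^{3} ∫_0^{3} ∫_0^{5} (40) dz dy dx.

Inner (z from 0 to 5): 200.
Middle (y from 0 to 3): 600.
Outer (x from 0 to 3): 1800.

Therefore ∯_{∂V} F · n dS = 1800.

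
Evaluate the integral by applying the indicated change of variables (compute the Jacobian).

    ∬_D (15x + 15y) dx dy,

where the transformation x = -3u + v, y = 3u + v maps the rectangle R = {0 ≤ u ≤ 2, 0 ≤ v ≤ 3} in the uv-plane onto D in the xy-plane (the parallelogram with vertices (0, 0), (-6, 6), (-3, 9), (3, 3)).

Compute the Jacobian determinant of (x, y) with respect to (u, v):

    ∂(x,y)/∂(u,v) = | -3  1 | = (-3)(1) - (1)(3) = -6.
                   | 3  1 |

Its absolute value is |J| = 6 (the area scaling factor).

Substituting x = -3u + v, y = 3u + v into the integrand,

    15x + 15y → 30v,

so the integral becomes

    ∬_R (30v) · |J| du dv = ∫_0^2 ∫_0^3 (180v) dv du.

Inner (v): 810.
Outer (u): 1620.

Therefore ∬_D (15x + 15y) dx dy = 1620.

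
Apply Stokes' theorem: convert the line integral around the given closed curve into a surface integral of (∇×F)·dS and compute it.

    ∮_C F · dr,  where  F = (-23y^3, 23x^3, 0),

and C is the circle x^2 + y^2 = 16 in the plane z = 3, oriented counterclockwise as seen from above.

Let S be the flat disk x^2 + y^2 ≤ 16 in the plane z = 3, with upward unit normal n̂ = ẑ. By Stokes' theorem,

    ∮_C F · dr = ∬_S (∇ × F) · n̂ dS = ∬_D (curl F)_z dA,

where D is the disk x^2 + y^2 ≤ 16.

Compute the curl of F = (-23y^3, 23x^3, 0):
    (∇ × F)_x = ∂F_z/∂y - ∂F_y/∂z = 0,
    (∇ × F)_y = ∂F_x/∂z - ∂F_z/∂x = 0,
    (∇ × F)_z = ∂F_y/∂x - ∂F_x/∂y = 69x^2 + 69y^2.

On z = 3, (curl F)_z = 69x^2 + 69y^2.

Convert to polar (x = r cos θ, y = r sin θ, dA = r dr dθ); the integrand becomes 69r^2, so

    ∬_D (curl F)_z dA = ∫_0^{2π} ∫_0^{4} (69r^2) · r dr dθ.

Inner (r from 0 to 4): 4416.
Outer (θ from 0 to 2π): 8832π.

Therefore ∮_C F · dr = 8832π.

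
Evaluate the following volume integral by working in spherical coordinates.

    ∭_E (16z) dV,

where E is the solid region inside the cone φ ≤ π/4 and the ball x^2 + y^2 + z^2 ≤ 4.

In spherical coordinates, x = ρ sin(φ) cos(θ), y = ρ sin(φ) sin(θ), z = ρ cos(φ), and dV = ρ^2 sin(φ) dρ dφ dθ.

The integrand becomes 16ρ cos(φ), so

    ∭_E (16z) dV = ∫_{0}^{2π} ∫_{0}^{π/4} ∫_{0}^{2} (16ρ cos(φ)) · ρ^2 sin(φ) dρ dφ dθ.

Inner (ρ): 32sin(2φ).
Middle (φ): 16.
Outer (θ): 32π.

Therefore the triple integral equals 32π.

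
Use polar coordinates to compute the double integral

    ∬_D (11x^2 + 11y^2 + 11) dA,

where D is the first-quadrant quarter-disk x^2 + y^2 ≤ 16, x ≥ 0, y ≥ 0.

The region D is 0 ≤ r ≤ 4, 0 ≤ θ ≤ π/2 in polar coordinates, where x = r cos(θ), y = r sin(θ), and dA = r dr dθ.

Under the substitution, the integrand becomes 11r^2 + 11, so

    ∬_D (11x^2 + 11y^2 + 11) dA = ∫_{0}^{π/2} ∫_{0}^{4} (11r^2 + 11) · r dr dθ.

Inner integral (in r): ∫_{0}^{4} (11r^2 + 11) · r dr = 792.

Outer integral (in θ): ∫_{0}^{π/2} (792) dθ = 396π.

Therefore ∬_D (11x^2 + 11y^2 + 11) dA = 396π.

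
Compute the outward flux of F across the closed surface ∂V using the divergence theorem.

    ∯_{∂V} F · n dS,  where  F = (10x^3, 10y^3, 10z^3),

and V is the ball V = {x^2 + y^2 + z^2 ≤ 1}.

By the divergence theorem,

    ∯_{∂V} F · n dS = ∭_V (∇ · F) dV.

Compute the divergence:
    ∇ · F = ∂F_x/∂x + ∂F_y/∂y + ∂F_z/∂z = 30x^2 + 30y^2 + 30z^2.

In spherical coordinates, x = ρ sin(φ) cos(θ), y = ρ sin(φ) sin(θ), z = ρ cos(φ), dV = ρ^2 sin(φ) dρ dφ dθ, with 0 ≤ ρ ≤ 1, 0 ≤ φ ≤ π, 0 ≤ θ ≤ 2π.

The integrand, after substitution and multiplying by the volume element, becomes (30ρ^2) · ρ^2 sin(φ), so

    ∭_V (∇·F) dV = ∫_0^{2π} ∫_0^{π} ∫_0^{1} (30ρ^2) · ρ^2 sin(φ) dρ dφ dθ.

Inner (ρ from 0 to 1): 6sin(φ).
Middle (φ from 0 to π): 12.
Outer (θ from 0 to 2π): 24π.

Therefore ∯_{∂V} F · n dS = 24π.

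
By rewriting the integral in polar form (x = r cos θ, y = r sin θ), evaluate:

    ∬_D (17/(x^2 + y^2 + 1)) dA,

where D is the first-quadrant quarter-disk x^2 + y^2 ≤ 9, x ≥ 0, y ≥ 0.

The region D is 0 ≤ r ≤ 3, 0 ≤ θ ≤ π/2 in polar coordinates, where x = r cos(θ), y = r sin(θ), and dA = r dr dθ.

Under the substitution, the integrand becomes 17/(r^2 + 1), so

    ∬_D (17/(x^2 + y^2 + 1)) dA = ∫_{0}^{π/2} ∫_{0}^{3} (17/(r^2 + 1)) · r dr dθ.

Inner integral (in r): ∫_{0}^{3} (17/(r^2 + 1)) · r dr = 17log(10)/2.

Outer integral (in θ): ∫_{0}^{π/2} (17log(10)/2) dθ = 17π log(10)/4.

Therefore ∬_D (17/(x^2 + y^2 + 1)) dA = 17π log(10)/4.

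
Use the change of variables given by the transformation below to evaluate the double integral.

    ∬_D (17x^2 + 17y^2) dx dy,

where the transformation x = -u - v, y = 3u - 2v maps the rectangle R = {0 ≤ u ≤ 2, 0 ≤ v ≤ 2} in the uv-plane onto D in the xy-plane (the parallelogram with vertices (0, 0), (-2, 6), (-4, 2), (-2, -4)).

Compute the Jacobian determinant of (x, y) with respect to (u, v):

    ∂(x,y)/∂(u,v) = | -1  -1 | = (-1)(-2) - (-1)(3) = 5.
                   | 3  -2 |

Its absolute value is |J| = 5 (the area scaling factor).

Substituting x = -u - v, y = 3u - 2v into the integrand,

    17x^2 + 17y^2 → 170u^2 - 170u v + 85v^2,

so the integral becomes

    ∬_R (170u^2 - 170u v + 85v^2) · |J| du dv = ∫_0^2 ∫_0^2 (850u^2 - 850u v + 425v^2) dv du.

Inner (v): 1700u^2 - 1700u + 3400/3.
Outer (u): 3400.

Therefore ∬_D (17x^2 + 17y^2) dx dy = 3400.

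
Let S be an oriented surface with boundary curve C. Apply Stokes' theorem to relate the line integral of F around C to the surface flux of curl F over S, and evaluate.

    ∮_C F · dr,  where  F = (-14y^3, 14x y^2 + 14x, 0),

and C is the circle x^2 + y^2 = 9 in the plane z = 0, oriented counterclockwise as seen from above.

Let S be the flat disk x^2 + y^2 ≤ 9 in the plane z = 0, with upward unit normal n̂ = ẑ. By Stokes' theorem,

    ∮_C F · dr = ∬_S (∇ × F) · n̂ dS = ∬_D (curl F)_z dA,

where D is the disk x^2 + y^2 ≤ 9.

Compute the curl of F = (-14y^3, 14x y^2 + 14x, 0):
    (∇ × F)_x = ∂F_z/∂y - ∂F_y/∂z = 0,
    (∇ × F)_y = ∂F_x/∂z - ∂F_z/∂x = 0,
    (∇ × F)_z = ∂F_y/∂x - ∂F_x/∂y = 56y^2 + 14.

On z = 0, (curl F)_z = 56y^2 + 14.

Convert to polar (x = r cos θ, y = r sin θ, dA = r dr dθ); the integrand becomes 56r^2sin(θ)^2 + 14, so

    ∬_D (curl F)_z dA = ∫_0^{2π} ∫_0^{3} (56r^2sin(θ)^2 + 14) · r dr dθ.

Inner (r from 0 to 3): 1134sin(θ)^2 + 63.
Outer (θ from 0 to 2π): 1260π.

Therefore ∮_C F · dr = 1260π.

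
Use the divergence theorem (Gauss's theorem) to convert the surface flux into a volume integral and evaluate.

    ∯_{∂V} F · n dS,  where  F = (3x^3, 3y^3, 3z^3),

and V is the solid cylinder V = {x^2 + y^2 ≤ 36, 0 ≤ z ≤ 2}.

By the divergence theorem,

    ∯_{∂V} F · n dS = ∭_V (∇ · F) dV.

Compute the divergence:
    ∇ · F = ∂F_x/∂x + ∂F_y/∂y + ∂F_z/∂z = 9x^2 + 9y^2 + 9z^2.

In cylindrical coordinates, x = r cos(θ), y = r sin(θ), z = z, dV = r dr dθ dz, with 0 ≤ r ≤ 6, 0 ≤ θ ≤ 2π, 0 ≤ z ≤ 2.

The integrand, after substitution and multiplying by the volume element, becomes (9r^2 + 9z^2) · r, so

    ∭_V (∇·F) dV = ∫_0^{2π} ∫_0^{6} ∫_0^{2} (9r^2 + 9z^2) · r dz dr dθ.

Inner (z from 0 to 2): 18r^3 + 24r.
Middle (r from 0 to 6): 6264.
Outer (θ from 0 to 2π): 12528π.

Therefore ∯_{∂V} F · n dS = 12528π.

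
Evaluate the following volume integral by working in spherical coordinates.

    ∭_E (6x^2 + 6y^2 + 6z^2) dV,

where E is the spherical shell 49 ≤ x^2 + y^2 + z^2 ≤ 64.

In spherical coordinates, x = ρ sin(φ) cos(θ), y = ρ sin(φ) sin(θ), z = ρ cos(φ), and dV = ρ^2 sin(φ) dρ dφ dθ.

The integrand becomes 6ρ^2, so

    ∭_E (6x^2 + 6y^2 + 6z^2) dV = ∫_{0}^{2π} ∫_{0}^{π} ∫_{7}^{8} (6ρ^2) · ρ^2 sin(φ) dρ dφ dθ.

Inner (ρ): 95766sin(φ)/5.
Middle (φ): 191532/5.
Outer (θ): 383064π/5.

Therefore the triple integral equals 383064π/5.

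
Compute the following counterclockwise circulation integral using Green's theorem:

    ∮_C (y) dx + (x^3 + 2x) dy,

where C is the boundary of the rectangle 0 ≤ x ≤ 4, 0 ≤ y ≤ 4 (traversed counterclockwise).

Green's theorem converts the closed line integral into a double integral over the enclosed region D:

    ∮_C P dx + Q dy = ∬_D (∂Q/∂x - ∂P/∂y) dA.

Here P = y, Q = x^3 + 2x, so

    ∂Q/∂x = 3x^2 + 2,    ∂P/∂y = 1,
    ∂Q/∂x - ∂P/∂y = 3x^2 + 1.

D is the region 0 ≤ x ≤ 4, 0 ≤ y ≤ 4. Evaluating the double integral:

    ∬_D (3x^2 + 1) dA = ∫_0^{4} ∫_0^{4} (3x^2 + 1) dy dx.

Inner (y from 0 to 4): 12x^2 + 4.
Outer (x from 0 to 4): 272.

Therefore ∮_C P dx + Q dy = 272.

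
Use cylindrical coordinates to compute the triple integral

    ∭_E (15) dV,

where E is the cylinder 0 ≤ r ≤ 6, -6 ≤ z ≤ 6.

In cylindrical coordinates, x = r cos(θ), y = r sin(θ), z = z, and dV = r dr dθ dz.

The integrand becomes 15, so

    ∭_E (15) dV = ∫_{0}^{2π} ∫_{0}^{6} ∫_{-6}^{6} (15) · r dz dr dθ.

Inner (z): 180r.
Middle (r from 0 to 6): 3240.
Outer (θ): 6480π.

Therefore the triple integral equals 6480π.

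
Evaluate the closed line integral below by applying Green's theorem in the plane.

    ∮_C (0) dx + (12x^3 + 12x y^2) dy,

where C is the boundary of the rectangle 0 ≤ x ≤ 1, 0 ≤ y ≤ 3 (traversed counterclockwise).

Green's theorem converts the closed line integral into a double integral over the enclosed region D:

    ∮_C P dx + Q dy = ∬_D (∂Q/∂x - ∂P/∂y) dA.

Here P = 0, Q = 12x^3 + 12x y^2, so

    ∂Q/∂x = 36x^2 + 12y^2,    ∂P/∂y = 0,
    ∂Q/∂x - ∂P/∂y = 36x^2 + 12y^2.

D is the region 0 ≤ x ≤ 1, 0 ≤ y ≤ 3. Evaluating the double integral:

    ∬_D (36x^2 + 12y^2) dA = ∫_0^{1} ∫_0^{3} (36x^2 + 12y^2) dy dx.

Inner (y from 0 to 3): 108x^2 + 108.
Outer (x from 0 to 1): 144.

Therefore ∮_C P dx + Q dy = 144.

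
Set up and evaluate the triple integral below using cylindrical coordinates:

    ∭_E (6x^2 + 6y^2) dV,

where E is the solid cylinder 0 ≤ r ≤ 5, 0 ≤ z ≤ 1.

In cylindrical coordinates, x = r cos(θ), y = r sin(θ), z = z, and dV = r dr dθ dz.

The integrand becomes 6r^2, so

    ∭_E (6x^2 + 6y^2) dV = ∫_{0}^{2π} ∫_{0}^{5} ∫_{0}^{1} (6r^2) · r dz dr dθ.

Inner (z): 6r^3.
Middle (r from 0 to 5): 1875/2.
Outer (θ): 1875π.

Therefore the triple integral equals 1875π.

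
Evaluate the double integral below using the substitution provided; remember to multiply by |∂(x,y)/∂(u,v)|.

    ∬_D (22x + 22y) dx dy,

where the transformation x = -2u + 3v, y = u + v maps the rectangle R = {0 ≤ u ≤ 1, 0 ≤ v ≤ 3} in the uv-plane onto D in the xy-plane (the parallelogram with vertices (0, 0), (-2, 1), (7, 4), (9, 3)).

Compute the Jacobian determinant of (x, y) with respect to (u, v):

    ∂(x,y)/∂(u,v) = | -2  3 | = (-2)(1) - (3)(1) = -5.
                   | 1  1 |

Its absolute value is |J| = 5 (the area scaling factor).

Substituting x = -2u + 3v, y = u + v into the integrand,

    22x + 22y → -22u + 88v,

so the integral becomes

    ∬_R (-22u + 88v) · |J| du dv = ∫_0^1 ∫_0^3 (-110u + 440v) dv du.

Inner (v): 1980 - 330u.
Outer (u): 1815.

Therefore ∬_D (22x + 22y) dx dy = 1815.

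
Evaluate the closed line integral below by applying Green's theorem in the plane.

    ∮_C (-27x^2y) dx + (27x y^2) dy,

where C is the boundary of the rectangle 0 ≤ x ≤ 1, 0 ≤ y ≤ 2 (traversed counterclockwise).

Green's theorem converts the closed line integral into a double integral over the enclosed region D:

    ∮_C P dx + Q dy = ∬_D (∂Q/∂x - ∂P/∂y) dA.

Here P = -27x^2y, Q = 27x y^2, so

    ∂Q/∂x = 27y^2,    ∂P/∂y = -27x^2,
    ∂Q/∂x - ∂P/∂y = 27x^2 + 27y^2.

D is the region 0 ≤ x ≤ 1, 0 ≤ y ≤ 2. Evaluating the double integral:

    ∬_D (27x^2 + 27y^2) dA = ∫_0^{1} ∫_0^{2} (27x^2 + 27y^2) dy dx.

Inner (y from 0 to 2): 54x^2 + 72.
Outer (x from 0 to 1): 90.

Therefore ∮_C P dx + Q dy = 90.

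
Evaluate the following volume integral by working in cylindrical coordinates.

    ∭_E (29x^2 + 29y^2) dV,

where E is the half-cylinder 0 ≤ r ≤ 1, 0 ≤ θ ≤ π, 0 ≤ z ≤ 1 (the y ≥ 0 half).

In cylindrical coordinates, x = r cos(θ), y = r sin(θ), z = z, and dV = r dr dθ dz.

The integrand becomes 29r^2, so

    ∭_E (29x^2 + 29y^2) dV = ∫_{0}^{π} ∫_{0}^{1} ∫_{0}^{1} (29r^2) · r dz dr dθ.

Inner (z): 29r^3.
Middle (r from 0 to 1): 29/4.
Outer (θ): 29π/4.

Therefore the triple integral equals 29π/4.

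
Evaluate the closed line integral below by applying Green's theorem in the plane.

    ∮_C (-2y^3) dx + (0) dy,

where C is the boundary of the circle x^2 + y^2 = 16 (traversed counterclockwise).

Green's theorem converts the closed line integral into a double integral over the enclosed region D:

    ∮_C P dx + Q dy = ∬_D (∂Q/∂x - ∂P/∂y) dA.

Here P = -2y^3, Q = 0, so

    ∂Q/∂x = 0,    ∂P/∂y = -6y^2,
    ∂Q/∂x - ∂P/∂y = 6y^2.

D is the region x^2 + y^2 ≤ 16. Evaluating the double integral:

In polar coordinates (x = r cos θ, y = r sin θ, dA = r dr dθ) the integrand becomes 6r^2sin(θ)^2, so

    ∬_D (6y^2) dA = ∫_0^{2π} ∫_0^{4} (6r^2sin(θ)^2) · r dr dθ.

Inner (r from 0 to 4): 384sin(θ)^2.
Outer (θ from 0 to 2π): 384π.

Therefore ∮_C P dx + Q dy = 384π.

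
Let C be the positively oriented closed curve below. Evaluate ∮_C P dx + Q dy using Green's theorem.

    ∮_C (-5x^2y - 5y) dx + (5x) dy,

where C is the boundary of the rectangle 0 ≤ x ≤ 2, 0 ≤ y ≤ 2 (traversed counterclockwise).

Green's theorem converts the closed line integral into a double integral over the enclosed region D:

    ∮_C P dx + Q dy = ∬_D (∂Q/∂x - ∂P/∂y) dA.

Here P = -5x^2y - 5y, Q = 5x, so

    ∂Q/∂x = 5,    ∂P/∂y = -5x^2 - 5,
    ∂Q/∂x - ∂P/∂y = 5x^2 + 10.

D is the region 0 ≤ x ≤ 2, 0 ≤ y ≤ 2. Evaluating the double integral:

    ∬_D (5x^2 + 10) dA = ∫_0^{2} ∫_0^{2} (5x^2 + 10) dy dx.

Inner (y from 0 to 2): 10x^2 + 20.
Outer (x from 0 to 2): 200/3.

Therefore ∮_C P dx + Q dy = 200/3.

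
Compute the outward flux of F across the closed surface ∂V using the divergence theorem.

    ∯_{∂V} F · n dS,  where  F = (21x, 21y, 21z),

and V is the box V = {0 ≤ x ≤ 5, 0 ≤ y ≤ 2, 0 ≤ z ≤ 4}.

By the divergence theorem,

    ∯_{∂V} F · n dS = ∭_V (∇ · F) dV.

Compute the divergence:
    ∇ · F = ∂F_x/∂x + ∂F_y/∂y + ∂F_z/∂z = 21 + 21 + 21 = 63.

V is a rectangular box, so dV = dx dy dz with 0 ≤ x ≤ 5, 0 ≤ y ≤ 2, 0 ≤ z ≤ 4.

Integrate (63) over V as an iterated integral:

    ∭_V (∇·F) dV = ∫_0^{5} ∫_0^{2} ∫_0^{4} (63) dz dy dx.

Inner (z from 0 to 4): 252.
Middle (y from 0 to 2): 504.
Outer (x from 0 to 5): 2520.

Therefore ∯_{∂V} F · n dS = 2520.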